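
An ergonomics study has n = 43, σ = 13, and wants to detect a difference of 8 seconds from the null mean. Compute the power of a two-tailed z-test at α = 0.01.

SE = σ/√n = 13/√43 = 1.982. Non-centrality λ = d/SE = 8/1.982 = 4.035. Power ≈ Φ(λ - z_{α/2}) = Φ(4.035 - 2.576) = Φ(1.459) = 0.928.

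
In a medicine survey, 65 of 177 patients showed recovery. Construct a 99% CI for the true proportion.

p̂ = 0.367. CI = p̂ ± z*√(p̂(1-p̂)/n) = (0.274, 0.461)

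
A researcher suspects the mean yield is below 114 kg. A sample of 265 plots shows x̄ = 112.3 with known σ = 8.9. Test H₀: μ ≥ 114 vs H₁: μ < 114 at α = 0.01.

z = -3.109. Critical value: -2.33. Reject H₀.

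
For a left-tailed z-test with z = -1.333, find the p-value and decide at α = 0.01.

p = P(Z < -1.333) = Φ(-1.333) ≈ 0.0913. Since p ≥ 0.01, fail to reject H₀ (not significant) at α = 0.01.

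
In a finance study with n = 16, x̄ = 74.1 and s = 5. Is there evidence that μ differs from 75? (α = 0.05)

t = (x̄ - μ₀)/(s/√n) = (74.1 - 75)/(5/√16) = -0.72. df = 15, critical t = ±2.131. Fail to reject H₀.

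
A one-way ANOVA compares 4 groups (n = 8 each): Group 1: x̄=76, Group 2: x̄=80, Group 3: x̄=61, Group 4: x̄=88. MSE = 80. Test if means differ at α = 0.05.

Grand mean = 76.25. SS_between = 3078.0, MS_between = 1026.0. F = 12.825, F_crit ≈ 2.947. Reject H₀.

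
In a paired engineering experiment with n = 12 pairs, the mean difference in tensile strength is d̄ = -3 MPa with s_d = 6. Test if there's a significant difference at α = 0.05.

t = d̄/(s_d/√n) = -3/(6/√12) = -1.732. df = 11, critical t = ±2.201. Fail to reject H₀.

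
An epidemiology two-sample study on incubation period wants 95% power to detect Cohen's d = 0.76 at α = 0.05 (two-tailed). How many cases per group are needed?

z_{α/2} = 1.96, z_β = Φ⁻¹(0.95) = 1.645. For medium effect (d = 0.76): n per group = 2(z_{α/2} + z_β)²/d² = 2(1.96 + 1.645)²/0.76² = 45.0001 → 46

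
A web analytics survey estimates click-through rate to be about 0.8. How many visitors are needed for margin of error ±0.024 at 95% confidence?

n = z²p(1-p)/E² = 1.96²×0.8×0.2/0.024² = 1067.1 → n = 1068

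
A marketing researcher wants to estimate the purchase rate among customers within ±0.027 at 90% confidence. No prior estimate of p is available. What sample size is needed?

Conservative approach: use p = 0.5 (maximizes p(1-p) = 0.25). n = z²(0.25)/E² = 1.645²×0.25/0.027² = 928.0 → n = 928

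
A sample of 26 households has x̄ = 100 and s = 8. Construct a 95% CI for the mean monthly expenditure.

CI = x̄ ± t*(s/√n) = 100 ± 2.06(8/√26) = (96.77, 103.23)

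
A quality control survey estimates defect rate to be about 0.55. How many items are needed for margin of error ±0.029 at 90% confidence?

n = z²p(1-p)/E² = 1.645²×0.55×0.45/0.029² = 796.4 → n = 797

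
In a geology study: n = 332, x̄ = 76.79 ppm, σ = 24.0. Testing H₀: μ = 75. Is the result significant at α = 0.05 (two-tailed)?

z = (76.79 - 75)/(24.0/√332) = 1.359. Since |z| ≤ 1.96, not significant at α = 0.05.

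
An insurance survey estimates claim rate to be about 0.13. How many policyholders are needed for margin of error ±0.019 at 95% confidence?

n = z²p(1-p)/E² = 1.96²×0.13×0.87/0.019² = 1203.6 → n = 1204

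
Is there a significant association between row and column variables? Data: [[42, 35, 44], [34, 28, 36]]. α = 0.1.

χ² = 0.004. df = 2, critical = 4.605. Fail to reject H₀. No evidence of dependence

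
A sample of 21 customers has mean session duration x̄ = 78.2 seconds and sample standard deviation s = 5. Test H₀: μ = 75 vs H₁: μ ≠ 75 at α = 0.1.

t = (x̄ - μ₀)/(s/√n) = (78.2 - 75)/(5/√21) = 2.933. df = 20, critical t = ±1.725. Reject H₀.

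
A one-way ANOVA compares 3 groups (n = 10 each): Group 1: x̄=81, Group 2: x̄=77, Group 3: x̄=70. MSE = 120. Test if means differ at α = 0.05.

Grand mean = 76.0. SS_between = 620.0, MS_between = 310.0. F = 2.583, F_crit ≈ 3.354. Fail to reject H₀.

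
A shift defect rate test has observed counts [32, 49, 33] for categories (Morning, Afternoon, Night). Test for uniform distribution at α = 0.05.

Expected = 38 each. χ² = Σ(O-E)²/E = 4.789. df = 2, critical value = 5.991. Fail to reject H₀.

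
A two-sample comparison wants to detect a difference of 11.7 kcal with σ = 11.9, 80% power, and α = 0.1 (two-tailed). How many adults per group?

n per group = 2(z_α/2 + z_β)²σ²/d² = 2×(1.645 + 0.84)²×11.9²/11.7² = 12.8 → n = 13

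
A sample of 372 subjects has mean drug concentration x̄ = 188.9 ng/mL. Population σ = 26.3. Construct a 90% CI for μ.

CI = x̄ ± z*(σ/√n) = 188.9 ± 1.645(26.3/√372) = 188.9 ± 2.24 = (186.66, 191.14)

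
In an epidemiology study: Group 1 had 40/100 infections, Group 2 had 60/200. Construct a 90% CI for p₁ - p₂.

p̂₁ = 0.4, p̂₂ = 0.3. Difference = 0.1. CI = (0.003, 0.197)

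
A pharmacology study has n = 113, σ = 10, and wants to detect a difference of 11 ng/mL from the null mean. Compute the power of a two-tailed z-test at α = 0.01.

SE = σ/√n = 10/√113 = 0.941. Non-centrality λ = d/SE = 11/0.941 = 11.693. Power ≈ Φ(λ - z_{α/2}) = Φ(11.693 - 2.576) = Φ(9.117) = 1.0.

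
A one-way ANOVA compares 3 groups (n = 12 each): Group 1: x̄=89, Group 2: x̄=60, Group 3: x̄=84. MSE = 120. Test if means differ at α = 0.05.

Grand mean = 77.67. SS_between = 5768.0, MS_between = 2884.0. F = 24.033, F_crit ≈ 3.285. Reject H₀.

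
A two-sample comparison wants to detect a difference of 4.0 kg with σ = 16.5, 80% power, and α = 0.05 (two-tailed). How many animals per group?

n per group = 2(z_α/2 + z_β)²σ²/d² = 2×(1.96 + 0.84)²×16.5²/4.0² = 266.8 → n = 267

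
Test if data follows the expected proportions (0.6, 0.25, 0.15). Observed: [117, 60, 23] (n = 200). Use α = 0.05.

Expected: [120.0, 50.0, 30.0]. χ² = 3.708. df = 2, critical = 5.991. Fail to reject H₀.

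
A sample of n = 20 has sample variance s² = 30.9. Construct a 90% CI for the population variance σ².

df = 19. χ²_{0.05} = 30.144, χ²_{0.95} = 10.117. CI for σ² = ((n-1)s²/χ²_{α/2}, (n-1)s²/χ²_{1-α/2}) = (19·30.9/30.144, 19·30.9/10.117) = (19.48, 58.03)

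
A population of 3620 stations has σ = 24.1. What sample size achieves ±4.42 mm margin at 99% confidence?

Without FPC: n₀ = (2.576×24.1/4.42)² = 197.279. With FPC: n = n₀N/(n₀+N-1) = 187.1 → n = 188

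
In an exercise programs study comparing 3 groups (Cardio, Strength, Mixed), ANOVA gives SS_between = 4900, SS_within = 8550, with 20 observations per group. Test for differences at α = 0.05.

df_between = 2, df_within = 57. F = MS_between/MS_within = 2450.0/150.0 = 16.333. F_crit ≈ 3.159. Reject H₀. At least one mean differs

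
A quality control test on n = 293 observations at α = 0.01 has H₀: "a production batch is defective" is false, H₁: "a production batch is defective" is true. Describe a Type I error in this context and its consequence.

Type I error: rejecting H₀ when it is true — concluding that a production batch is defective when in fact it is not. Consequence: scrapping a good batch — wasted material and cost for no reason.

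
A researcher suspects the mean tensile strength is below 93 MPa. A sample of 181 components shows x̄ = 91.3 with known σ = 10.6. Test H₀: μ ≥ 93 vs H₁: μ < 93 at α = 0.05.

z = -2.158. Critical value: -1.645. Reject H₀.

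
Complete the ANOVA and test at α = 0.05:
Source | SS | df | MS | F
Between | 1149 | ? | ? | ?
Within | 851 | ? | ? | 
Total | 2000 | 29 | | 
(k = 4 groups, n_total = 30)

df_between = 3, df_within = 26. MS_between = 383.0, MS_within = 32.73. F = 11.702, F_crit ≈ 2.975. Reject H₀.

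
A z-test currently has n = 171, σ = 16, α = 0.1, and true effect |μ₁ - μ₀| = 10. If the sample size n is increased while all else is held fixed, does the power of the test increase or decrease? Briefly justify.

Power increases: a larger n shrinks the standard error σ/√n, moving the sampling distribution under H₁ further from the critical value.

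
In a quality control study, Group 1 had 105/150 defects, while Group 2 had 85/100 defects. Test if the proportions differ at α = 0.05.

p̂₁ = 0.7, p̂₂ = 0.85, pooled p̂ = 0.76. z = -2.721. Critical: ±1.96. Reject H₀.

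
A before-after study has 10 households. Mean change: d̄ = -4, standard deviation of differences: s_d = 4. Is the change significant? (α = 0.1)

t = d̄/(s_d/√n) = -4/(4/√10) = -3.162. df = 9, critical t = ±1.833. Reject H₀.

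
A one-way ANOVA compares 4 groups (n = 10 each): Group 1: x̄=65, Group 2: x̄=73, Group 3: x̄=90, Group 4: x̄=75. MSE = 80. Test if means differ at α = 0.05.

Grand mean = 75.75. SS_between = 3267.5, MS_between = 1089.17. F = 13.615, F_crit ≈ 2.866. Reject H₀.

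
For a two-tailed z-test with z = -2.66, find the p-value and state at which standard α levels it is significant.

p = 2·P(Z > |-2.66|) = 2·(1 - Φ(2.66)) ≈ 0.0078. Significant at α = 0.1; Significant at α = 0.05; Significant at α = 0.01.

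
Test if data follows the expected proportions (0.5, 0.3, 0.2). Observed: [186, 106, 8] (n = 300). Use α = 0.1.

Expected: [150.0, 90.0, 60.0]. χ² = 56.551. df = 2, critical = 4.605. Reject H₀.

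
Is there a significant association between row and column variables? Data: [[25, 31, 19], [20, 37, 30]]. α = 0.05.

χ² = 2.68. df = 2, critical = 5.991. Fail to reject H₀. No evidence of dependence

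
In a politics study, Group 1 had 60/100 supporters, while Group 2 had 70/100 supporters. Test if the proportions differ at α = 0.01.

p̂₁ = 0.6, p̂₂ = 0.7, pooled p̂ = 0.65. z = -1.482. Critical: ±2.576. Fail to reject H₀.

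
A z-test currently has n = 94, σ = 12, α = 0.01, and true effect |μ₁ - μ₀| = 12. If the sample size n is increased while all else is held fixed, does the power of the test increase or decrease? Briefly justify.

Power increases: a larger n shrinks the standard error σ/√n, moving the sampling distribution under H₁ further from the critical value.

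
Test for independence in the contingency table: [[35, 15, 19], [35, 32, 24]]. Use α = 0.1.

χ² = 3.777. df = 2, critical = 4.605. Fail to reject H₀. No evidence of dependence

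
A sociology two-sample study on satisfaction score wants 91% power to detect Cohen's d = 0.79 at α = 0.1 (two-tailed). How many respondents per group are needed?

z_{α/2} = 1.645, z_β = Φ⁻¹(0.91) = 1.341. For medium effect (d = 0.79): n per group = 2(z_{α/2} + z_β)²/d² = 2(1.645 + 1.341)²/0.79² = 28.6 → 29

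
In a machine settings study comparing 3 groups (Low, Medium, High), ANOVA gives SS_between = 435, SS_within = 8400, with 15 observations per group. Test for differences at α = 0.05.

df_between = 2, df_within = 42. F = MS_between/MS_within = 217.5/200.0 = 1.087. F_crit ≈ 3.22. Fail to reject H₀.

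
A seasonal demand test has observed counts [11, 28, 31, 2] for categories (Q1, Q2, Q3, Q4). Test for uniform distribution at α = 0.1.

Expected = 18 each. χ² = Σ(O-E)²/E = 31.889. df = 3, critical value = 6.251. Reject H₀.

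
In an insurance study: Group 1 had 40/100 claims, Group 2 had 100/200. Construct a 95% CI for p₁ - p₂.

p̂₁ = 0.4, p̂₂ = 0.5. Difference = -0.1. CI = (-0.218, 0.018)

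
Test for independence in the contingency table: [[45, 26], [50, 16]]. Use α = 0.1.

χ² = 2.465. df = 1, critical = 2.706. Fail to reject H₀. No evidence of dependence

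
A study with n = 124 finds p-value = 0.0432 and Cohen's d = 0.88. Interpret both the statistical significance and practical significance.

Statistically significant (p = 0.0432 < 0.05). Cohen's d = 0.88 indicates a large effect size. Both statistical and practical significance should be considered.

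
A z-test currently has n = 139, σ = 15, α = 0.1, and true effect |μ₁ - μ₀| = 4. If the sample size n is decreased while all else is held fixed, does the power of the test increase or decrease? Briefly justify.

Power decreases: a smaller n inflates the standard error σ/√n, pulling the sampling distribution under H₁ back toward the critical value.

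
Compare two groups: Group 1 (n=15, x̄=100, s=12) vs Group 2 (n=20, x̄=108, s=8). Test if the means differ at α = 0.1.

Pooled sp = 9.9. t = -2.367, df = 33. Critical t = ±1.692. Reject H₀.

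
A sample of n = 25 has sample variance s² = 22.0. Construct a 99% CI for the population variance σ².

df = 24. χ²_{0.005} = 45.559, χ²_{0.995} = 9.886. CI for σ² = ((n-1)s²/χ²_{α/2}, (n-1)s²/χ²_{1-α/2}) = (24·22.0/45.559, 24·22.0/9.886) = (11.59, 53.41)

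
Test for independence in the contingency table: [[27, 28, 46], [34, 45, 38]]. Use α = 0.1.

χ² = 4.373. df = 2, critical = 4.605. Fail to reject H₀. No evidence of dependence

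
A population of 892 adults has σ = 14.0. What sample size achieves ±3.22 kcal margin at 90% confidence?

Without FPC: n₀ = (1.645×14.0/3.22)² = 51.154. With FPC: n = n₀N/(n₀+N-1) = 48.4 → n = 49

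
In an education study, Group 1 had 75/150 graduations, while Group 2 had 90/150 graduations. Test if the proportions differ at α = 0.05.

p̂₁ = 0.5, p̂₂ = 0.6, pooled p̂ = 0.55. z = -1.741. Critical: ±1.96. Fail to reject H₀.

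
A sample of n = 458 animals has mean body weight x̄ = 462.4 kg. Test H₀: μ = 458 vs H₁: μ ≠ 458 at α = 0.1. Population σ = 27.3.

z = (x̄ - μ₀)/(σ/√n) = (462.4 - 458)/(27.3/√458) = 3.449. Critical value: ±1.645. Since |3.449| > 1.645, Reject H₀.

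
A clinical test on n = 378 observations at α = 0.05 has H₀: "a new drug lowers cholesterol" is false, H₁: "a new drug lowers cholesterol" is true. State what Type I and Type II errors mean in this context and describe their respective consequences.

Type I (false positive): concluding that a new drug lowers cholesterol when it is not — approving an ineffective drug — patients take a useless medication and may skip effective alternatives. Type II (false negative): failing to conclude that a new drug lowers cholesterol when it is — shelving an effective drug — patients miss out on a treatment that would have helped. Which is costlier depends on domain priorities and is a judgement call rather than a statistical fact.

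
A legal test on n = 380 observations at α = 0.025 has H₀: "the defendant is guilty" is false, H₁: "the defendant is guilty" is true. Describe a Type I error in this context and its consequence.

Type I error: rejecting H₀ when it is true — concluding that the defendant is guilty when in fact it is not. Consequence: convicting an innocent person.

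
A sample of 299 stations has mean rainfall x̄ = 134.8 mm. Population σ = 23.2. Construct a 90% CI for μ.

CI = x̄ ± z*(σ/√n) = 134.8 ± 1.645(23.2/√299) = 134.8 ± 2.21 = (132.59, 137.01)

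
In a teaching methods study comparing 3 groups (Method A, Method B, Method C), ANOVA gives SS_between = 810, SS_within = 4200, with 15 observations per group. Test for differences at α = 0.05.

df_between = 2, df_within = 42. F = MS_between/MS_within = 405.0/100.0 = 4.05. F_crit ≈ 3.22. Reject H₀. At least one mean differs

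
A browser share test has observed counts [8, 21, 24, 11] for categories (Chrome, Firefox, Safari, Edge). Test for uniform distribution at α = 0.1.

Expected = 16 each. χ² = Σ(O-E)²/E = 11.125. df = 3, critical value = 6.251. Reject H₀.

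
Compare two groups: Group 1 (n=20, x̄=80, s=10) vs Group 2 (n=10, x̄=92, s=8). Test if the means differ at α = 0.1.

Pooled sp = 9.4. t = -3.295, df = 28. Critical t = ±1.701. Reject H₀.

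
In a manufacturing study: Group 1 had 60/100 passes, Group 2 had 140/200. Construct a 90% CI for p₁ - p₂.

p̂₁ = 0.6, p̂₂ = 0.7. Difference = -0.1. CI = (-0.197, -0.003)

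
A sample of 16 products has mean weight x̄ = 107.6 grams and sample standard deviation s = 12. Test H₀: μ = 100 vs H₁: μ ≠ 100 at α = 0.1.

t = (x̄ - μ₀)/(s/√n) = (107.6 - 100)/(12/√16) = 2.533. df = 15, critical t = ±1.753. Reject H₀.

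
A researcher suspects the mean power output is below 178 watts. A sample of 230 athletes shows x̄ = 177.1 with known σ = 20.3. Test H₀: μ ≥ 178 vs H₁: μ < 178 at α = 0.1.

z = -0.672. Critical value: -1.28. Fail to reject H₀.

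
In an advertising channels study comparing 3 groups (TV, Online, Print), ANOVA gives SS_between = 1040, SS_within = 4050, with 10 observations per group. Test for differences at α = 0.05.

df_between = 2, df_within = 27. F = MS_between/MS_within = 520.0/150.0 = 3.467. F_crit ≈ 3.354. Reject H₀. At least one mean differs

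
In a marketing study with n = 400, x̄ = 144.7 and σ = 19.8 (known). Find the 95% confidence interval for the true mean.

CI = x̄ ± z*(σ/√n) = 144.7 ± 1.96(19.8/√400) = 144.7 ± 1.94 = (142.76, 146.64)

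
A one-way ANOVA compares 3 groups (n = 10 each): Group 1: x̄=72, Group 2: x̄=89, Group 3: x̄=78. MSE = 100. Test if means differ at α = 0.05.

Grand mean = 79.67. SS_between = 1486.67, MS_between = 743.33. F = 7.433, F_crit ≈ 3.354. Reject H₀.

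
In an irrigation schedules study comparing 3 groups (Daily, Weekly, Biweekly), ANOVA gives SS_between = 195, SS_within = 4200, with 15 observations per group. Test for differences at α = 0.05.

df_between = 2, df_within = 42. F = MS_between/MS_within = 97.5/100.0 = 0.975. F_crit ≈ 3.22. Fail to reject H₀.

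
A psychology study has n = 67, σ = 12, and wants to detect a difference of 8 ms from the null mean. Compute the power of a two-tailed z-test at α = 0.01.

SE = σ/√n = 12/√67 = 1.466. Non-centrality λ = d/SE = 8/1.466 = 5.457. Power ≈ Φ(λ - z_{α/2}) = Φ(5.457 - 2.576) = Φ(2.881) = 0.998.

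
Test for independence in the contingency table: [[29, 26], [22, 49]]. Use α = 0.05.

χ² = 6.08. df = 1, critical = 3.841. Reject H₀. Variables are dependent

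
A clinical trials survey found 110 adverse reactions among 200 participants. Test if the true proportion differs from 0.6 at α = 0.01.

p̂ = 0.55, p₀ = 0.6. z = (p̂ - p₀)/√(p₀(1-p₀)/n) = -1.443. Critical: ±2.576. Fail to reject H₀.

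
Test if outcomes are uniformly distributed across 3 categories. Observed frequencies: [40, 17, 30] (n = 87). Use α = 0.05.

Expected = 29 each. χ² = Σ(O-E)²/E = 9.172. df = 2, critical value = 5.991. Reject H₀.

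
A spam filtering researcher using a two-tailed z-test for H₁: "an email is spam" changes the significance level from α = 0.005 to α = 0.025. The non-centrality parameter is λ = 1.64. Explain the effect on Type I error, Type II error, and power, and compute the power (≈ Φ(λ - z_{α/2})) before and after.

Increasing α from 0.005 to 0.025:
• Type I error rate increases (α is the Type I rate by definition).
• Critical value moves from z_{α/2} = 2.807 to 2.241, so power = Φ(λ - z_{α/2}) goes from Φ(1.64 - 2.807) = 0.122 to Φ(1.64 - 2.241) = 0.274.
• Type II error rate β = 1 - power therefore decreases (0.878 → 0.726).
Appropriate when false negatives are costly — here, a spam email lands in the inbox.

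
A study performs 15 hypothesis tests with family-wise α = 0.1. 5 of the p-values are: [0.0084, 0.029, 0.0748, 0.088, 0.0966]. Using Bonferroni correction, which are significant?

Bonferroni α = 0.1/15 = 0.00667. None of the given p-values are significant.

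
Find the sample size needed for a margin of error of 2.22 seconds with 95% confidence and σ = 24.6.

n = (z*σ/E)² = (1.96×24.6/2.22)² = 471.7 → n = 472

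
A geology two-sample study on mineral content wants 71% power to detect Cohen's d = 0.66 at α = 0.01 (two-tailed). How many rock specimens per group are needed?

z_{α/2} = 2.576, z_β = Φ⁻¹(0.71) = 0.553. For medium effect (d = 0.66): n per group = 2(z_{α/2} + z_β)²/d² = 2(2.576 + 0.553)²/0.66² = 45.0 → 45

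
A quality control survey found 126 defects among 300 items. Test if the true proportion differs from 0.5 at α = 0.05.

p̂ = 0.42, p₀ = 0.5. z = (p̂ - p₀)/√(p₀(1-p₀)/n) = -2.771. Critical: ±1.96. Reject H₀.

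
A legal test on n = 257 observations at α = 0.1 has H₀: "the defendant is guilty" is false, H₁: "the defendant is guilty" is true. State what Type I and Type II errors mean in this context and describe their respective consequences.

Type I (false positive): concluding that the defendant is guilty when it is not — convicting an innocent person. Type II (false negative): failing to conclude that the defendant is guilty when it is — acquitting a guilty person. Which is costlier depends on domain priorities and is a judgement call rather than a statistical fact.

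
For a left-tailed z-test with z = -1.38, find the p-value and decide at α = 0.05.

p = P(Z < -1.38) = Φ(-1.38) ≈ 0.0838. Since p ≥ 0.05, fail to reject H₀ (not significant) at α = 0.05.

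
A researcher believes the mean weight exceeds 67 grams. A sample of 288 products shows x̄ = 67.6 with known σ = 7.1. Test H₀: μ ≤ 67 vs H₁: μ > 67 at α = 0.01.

z = 1.434. Critical value: 2.33. Fail to reject H₀.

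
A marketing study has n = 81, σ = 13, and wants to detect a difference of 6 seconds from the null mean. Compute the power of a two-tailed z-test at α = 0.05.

SE = σ/√n = 13/√81 = 1.444. Non-centrality λ = d/SE = 6/1.444 = 4.154. Power ≈ Φ(λ - z_{α/2}) = Φ(4.154 - 1.96) = Φ(2.194) = 0.986.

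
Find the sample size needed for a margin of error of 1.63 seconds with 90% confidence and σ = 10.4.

n = (z*σ/E)² = (1.645×10.4/1.63)² = 110.2 → n = 111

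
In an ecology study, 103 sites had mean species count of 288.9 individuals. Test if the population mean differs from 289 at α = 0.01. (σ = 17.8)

z = (x̄ - μ₀)/(σ/√n) = (288.9 - 289)/(17.8/√103) = -0.057. Critical value: ±2.576. Since |-0.057| ≤ 2.576, Fail to reject H₀.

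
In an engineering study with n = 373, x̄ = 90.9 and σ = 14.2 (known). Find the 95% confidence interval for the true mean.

CI = x̄ ± z*(σ/√n) = 90.9 ± 1.96(14.2/√373) = 90.9 ± 1.44 = (89.46, 92.34)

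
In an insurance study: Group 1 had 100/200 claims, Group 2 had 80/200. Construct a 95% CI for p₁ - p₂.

p̂₁ = 0.5, p̂₂ = 0.4. Difference = 0.1. CI = (0.003, 0.197)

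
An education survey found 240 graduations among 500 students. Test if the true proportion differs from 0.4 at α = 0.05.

p̂ = 0.48, p₀ = 0.4. z = (p̂ - p₀)/√(p₀(1-p₀)/n) = 3.651. Critical: ±1.96. Reject H₀.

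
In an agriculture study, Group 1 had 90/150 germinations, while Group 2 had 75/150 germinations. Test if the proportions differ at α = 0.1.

p̂₁ = 0.6, p̂₂ = 0.5, pooled p̂ = 0.55. z = 1.741. Critical: ±1.645. Reject H₀.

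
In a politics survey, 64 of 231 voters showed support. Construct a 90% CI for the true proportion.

p̂ = 0.277. CI = p̂ ± z*√(p̂(1-p̂)/n) = (0.229, 0.325)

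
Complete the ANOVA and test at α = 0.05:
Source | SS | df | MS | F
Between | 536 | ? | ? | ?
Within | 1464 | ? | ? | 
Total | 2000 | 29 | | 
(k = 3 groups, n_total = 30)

df_between = 2, df_within = 27. MS_between = 268.0, MS_within = 54.22. F = 4.943, F_crit ≈ 3.354. Reject H₀.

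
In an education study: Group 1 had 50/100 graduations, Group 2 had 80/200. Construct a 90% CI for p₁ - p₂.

p̂₁ = 0.5, p̂₂ = 0.4. Difference = 0.1. CI = (-0.0, 0.2)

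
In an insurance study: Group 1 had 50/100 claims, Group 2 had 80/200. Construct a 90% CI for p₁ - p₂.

p̂₁ = 0.5, p̂₂ = 0.4. Difference = 0.1. CI = (-0.0, 0.2)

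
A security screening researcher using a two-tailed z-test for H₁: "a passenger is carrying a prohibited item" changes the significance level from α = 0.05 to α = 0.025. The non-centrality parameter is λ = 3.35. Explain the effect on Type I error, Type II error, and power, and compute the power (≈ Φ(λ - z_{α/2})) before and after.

Decreasing α from 0.05 to 0.025:
• Type I error rate decreases (α is the Type I rate by definition).
• Critical value moves from z_{α/2} = 1.96 to 2.241, so power = Φ(λ - z_{α/2}) goes from Φ(3.35 - 1.96) = 0.918 to Φ(3.35 - 2.241) = 0.866.
• Type II error rate β = 1 - power therefore increases (0.082 → 0.134).
Appropriate when false positives are costly — here, detaining an innocent passenger — delay and inconvenience.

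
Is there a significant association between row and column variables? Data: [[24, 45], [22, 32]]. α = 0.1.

χ² = 0.459. df = 1, critical = 2.706. Fail to reject H₀. No evidence of dependence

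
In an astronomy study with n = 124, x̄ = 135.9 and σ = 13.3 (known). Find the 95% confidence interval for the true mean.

CI = x̄ ± z*(σ/√n) = 135.9 ± 1.96(13.3/√124) = 135.9 ± 2.34 = (133.56, 138.24)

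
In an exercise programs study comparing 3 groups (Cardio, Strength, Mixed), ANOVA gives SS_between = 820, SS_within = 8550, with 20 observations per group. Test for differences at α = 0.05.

df_between = 2, df_within = 57. F = MS_between/MS_within = 410.0/150.0 = 2.733. F_crit ≈ 3.159. Fail to reject H₀.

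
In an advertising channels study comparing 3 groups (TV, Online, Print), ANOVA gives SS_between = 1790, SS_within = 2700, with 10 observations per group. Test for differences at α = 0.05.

df_between = 2, df_within = 27. F = MS_between/MS_within = 895.0/100.0 = 8.95. F_crit ≈ 3.354. Reject H₀. At least one mean differs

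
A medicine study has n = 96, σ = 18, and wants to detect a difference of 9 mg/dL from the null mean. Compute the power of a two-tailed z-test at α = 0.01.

SE = σ/√n = 18/√96 = 1.837. Non-centrality λ = d/SE = 9/1.837 = 4.899. Power ≈ Φ(λ - z_{α/2}) = Φ(4.899 - 2.576) = Φ(2.323) = 0.99.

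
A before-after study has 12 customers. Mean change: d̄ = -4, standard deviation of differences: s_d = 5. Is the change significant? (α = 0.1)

t = d̄/(s_d/√n) = -4/(5/√12) = -2.771. df = 11, critical t = ±1.796. Reject H₀.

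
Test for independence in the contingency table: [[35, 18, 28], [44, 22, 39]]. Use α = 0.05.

χ² = 0.137. df = 2, critical = 5.991. Fail to reject H₀. No evidence of dependence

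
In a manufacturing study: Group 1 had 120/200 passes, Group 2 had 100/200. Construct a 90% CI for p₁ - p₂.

p̂₁ = 0.6, p̂₂ = 0.5. Difference = 0.1. CI = (0.019, 0.181)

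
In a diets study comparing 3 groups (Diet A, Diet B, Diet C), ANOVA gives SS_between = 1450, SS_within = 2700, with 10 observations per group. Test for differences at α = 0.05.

df_between = 2, df_within = 27. F = MS_between/MS_within = 725.0/100.0 = 7.25. F_crit ≈ 3.354. Reject H₀. At least one mean differs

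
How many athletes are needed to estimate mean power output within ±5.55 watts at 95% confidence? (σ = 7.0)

n = (z*σ/E)² = (1.96×7.0/5.55)² = 6.1 → n = 7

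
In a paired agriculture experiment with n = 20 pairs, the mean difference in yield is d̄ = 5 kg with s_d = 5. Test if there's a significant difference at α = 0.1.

t = d̄/(s_d/√n) = 5/(5/√20) = 4.472. df = 19, critical t = ±1.729. Reject H₀.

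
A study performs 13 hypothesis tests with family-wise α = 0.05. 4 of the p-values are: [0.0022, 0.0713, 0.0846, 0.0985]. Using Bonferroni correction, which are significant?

Bonferroni α = 0.05/13 = 0.00385. Significant p-values: [0.0022]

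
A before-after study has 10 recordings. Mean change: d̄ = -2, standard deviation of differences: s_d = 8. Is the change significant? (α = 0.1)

t = d̄/(s_d/√n) = -2/(8/√10) = -0.791. df = 9, critical t = ±1.833. Fail to reject H₀.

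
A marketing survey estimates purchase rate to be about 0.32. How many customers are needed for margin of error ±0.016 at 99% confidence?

n = z²p(1-p)/E² = 2.576²×0.32×0.68/0.016² = 5640.4 → n = 5641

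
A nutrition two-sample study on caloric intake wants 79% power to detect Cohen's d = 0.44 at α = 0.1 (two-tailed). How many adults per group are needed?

z_{α/2} = 1.645, z_β = Φ⁻¹(0.79) = 0.806. For small effect (d = 0.44): n per group = 2(z_{α/2} + z_β)²/d² = 2(1.645 + 0.806)²/0.44² = 62.1 → 63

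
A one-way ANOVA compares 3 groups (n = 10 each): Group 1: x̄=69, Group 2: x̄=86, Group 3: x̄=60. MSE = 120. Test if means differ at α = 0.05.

Grand mean = 71.67. SS_between = 3486.67, MS_between = 1743.33. F = 14.528, F_crit ≈ 3.354. Reject H₀.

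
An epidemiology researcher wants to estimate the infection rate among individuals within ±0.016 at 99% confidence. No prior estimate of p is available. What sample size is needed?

Conservative approach: use p = 0.5 (maximizes p(1-p) = 0.25). n = z²(0.25)/E² = 2.576²×0.25/0.016² = 6480.3 → n = 6481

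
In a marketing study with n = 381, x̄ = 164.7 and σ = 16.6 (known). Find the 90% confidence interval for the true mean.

CI = x̄ ± z*(σ/√n) = 164.7 ± 1.645(16.6/√381) = 164.7 ± 1.4 = (163.3, 166.1)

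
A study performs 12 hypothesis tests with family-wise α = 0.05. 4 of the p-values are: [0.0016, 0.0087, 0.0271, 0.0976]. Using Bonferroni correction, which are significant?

Bonferroni α = 0.05/12 = 0.00417. Significant p-values: [0.0016]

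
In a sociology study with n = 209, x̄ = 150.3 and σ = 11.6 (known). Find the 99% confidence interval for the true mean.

CI = x̄ ± z*(σ/√n) = 150.3 ± 2.576(11.6/√209) = 150.3 ± 2.07 = (148.23, 152.37)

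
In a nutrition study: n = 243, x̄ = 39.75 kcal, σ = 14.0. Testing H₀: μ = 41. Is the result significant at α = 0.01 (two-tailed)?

z = (39.75 - 41)/(14.0/√243) = -1.392. Since |z| ≤ 2.576, not significant at α = 0.01.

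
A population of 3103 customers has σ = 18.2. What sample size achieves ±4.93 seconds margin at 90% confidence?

Without FPC: n₀ = (1.645×18.2/4.93)² = 36.879. With FPC: n = n₀N/(n₀+N-1) = 36.5 → n = 37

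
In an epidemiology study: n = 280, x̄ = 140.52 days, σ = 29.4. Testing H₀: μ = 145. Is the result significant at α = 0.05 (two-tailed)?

z = (140.52 - 145)/(29.4/√280) = -2.55. Since |z| > 1.96, significant at α = 0.05.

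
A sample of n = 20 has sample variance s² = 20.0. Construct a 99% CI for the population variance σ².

df = 19. χ²_{0.005} = 38.582, χ²_{0.995} = 6.844. CI for σ² = ((n-1)s²/χ²_{α/2}, (n-1)s²/χ²_{1-α/2}) = (19·20.0/38.582, 19·20.0/6.844) = (9.85, 55.52)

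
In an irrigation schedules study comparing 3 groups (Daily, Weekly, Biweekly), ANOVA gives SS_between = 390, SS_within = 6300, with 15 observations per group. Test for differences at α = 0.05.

df_between = 2, df_within = 42. F = MS_between/MS_within = 195.0/150.0 = 1.3. F_crit ≈ 3.22. Fail to reject H₀.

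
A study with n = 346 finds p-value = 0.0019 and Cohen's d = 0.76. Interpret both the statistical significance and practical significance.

Statistically significant (p = 0.0019 < 0.05). Cohen's d = 0.76 indicates a medium effect size. Both statistical and practical significance should be considered.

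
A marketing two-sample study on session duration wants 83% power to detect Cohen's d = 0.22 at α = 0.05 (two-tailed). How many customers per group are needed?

z_{α/2} = 1.96, z_β = Φ⁻¹(0.83) = 0.954. For small effect (d = 0.22): n per group = 2(z_{α/2} + z_β)²/d² = 2(1.96 + 0.954)²/0.22² = 350.9 → 351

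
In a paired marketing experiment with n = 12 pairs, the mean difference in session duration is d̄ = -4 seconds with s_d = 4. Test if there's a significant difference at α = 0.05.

t = d̄/(s_d/√n) = -4/(4/√12) = -3.464. df = 11, critical t = ±2.201. Reject H₀.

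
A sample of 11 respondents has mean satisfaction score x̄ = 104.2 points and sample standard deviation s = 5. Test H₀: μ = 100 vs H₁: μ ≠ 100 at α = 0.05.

t = (x̄ - μ₀)/(s/√n) = (104.2 - 100)/(5/√11) = 2.786. df = 10, critical t = ±2.228. Reject H₀.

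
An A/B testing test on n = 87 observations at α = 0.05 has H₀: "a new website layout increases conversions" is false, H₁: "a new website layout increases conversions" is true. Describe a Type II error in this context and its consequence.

Type II error: failing to reject H₀ when it is false — concluding that a new website layout increases conversions is not supported when in fact it is. Consequence: discarding a layout that would have improved conversions — lost revenue.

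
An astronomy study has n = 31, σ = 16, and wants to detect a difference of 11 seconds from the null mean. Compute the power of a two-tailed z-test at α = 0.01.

SE = σ/√n = 16/√31 = 2.874. Non-centrality λ = d/SE = 11/2.874 = 3.828. Power ≈ Φ(λ - z_{α/2}) = Φ(3.828 - 2.576) = Φ(1.252) = 0.895.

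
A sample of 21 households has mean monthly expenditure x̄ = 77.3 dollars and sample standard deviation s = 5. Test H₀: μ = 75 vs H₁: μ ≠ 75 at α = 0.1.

t = (x̄ - μ₀)/(s/√n) = (77.3 - 75)/(5/√21) = 2.108. df = 20, critical t = ±1.725. Reject H₀.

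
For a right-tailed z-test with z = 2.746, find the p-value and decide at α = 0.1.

p = P(Z > 2.746) = 1 - Φ(2.746) ≈ 0.003. Since p < 0.1, reject H₀ (significant) at α = 0.1.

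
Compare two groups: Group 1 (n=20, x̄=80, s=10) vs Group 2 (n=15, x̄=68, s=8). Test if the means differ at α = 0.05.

Pooled sp = 9.2. t = 3.817, df = 33. Critical t = ±2.035. Reject H₀.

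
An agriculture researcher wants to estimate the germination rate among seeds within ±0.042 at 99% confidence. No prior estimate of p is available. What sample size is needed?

Conservative approach: use p = 0.5 (maximizes p(1-p) = 0.25). n = z²(0.25)/E² = 2.576²×0.25/0.042² = 940.4 → n = 941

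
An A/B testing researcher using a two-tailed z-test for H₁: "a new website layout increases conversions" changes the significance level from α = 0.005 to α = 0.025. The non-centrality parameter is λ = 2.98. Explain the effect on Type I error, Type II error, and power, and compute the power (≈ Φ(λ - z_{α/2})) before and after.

Increasing α from 0.005 to 0.025:
• Type I error rate increases (α is the Type I rate by definition).
• Critical value moves from z_{α/2} = 2.807 to 2.241, so power = Φ(λ - z_{α/2}) goes from Φ(2.98 - 2.807) = 0.569 to Φ(2.98 - 2.241) = 0.77.
• Type II error rate β = 1 - power therefore decreases (0.431 → 0.23).
Appropriate when false negatives are costly — here, discarding a layout that would have improved conversions — lost revenue.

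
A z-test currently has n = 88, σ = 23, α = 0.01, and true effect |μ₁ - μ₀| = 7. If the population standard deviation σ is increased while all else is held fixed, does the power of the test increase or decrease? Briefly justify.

Power decreases: a larger σ inflates the standard error σ/√n, pulling the sampling distribution under H₁ back toward the critical value.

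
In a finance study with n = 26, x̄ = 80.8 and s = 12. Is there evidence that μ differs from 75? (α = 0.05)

t = (x̄ - μ₀)/(s/√n) = (80.8 - 75)/(12/√26) = 2.465. df = 25, critical t = ±2.06. Reject H₀.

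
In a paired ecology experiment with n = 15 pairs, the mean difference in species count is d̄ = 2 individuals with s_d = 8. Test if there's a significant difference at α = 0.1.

t = d̄/(s_d/√n) = 2/(8/√15) = 0.968. df = 14, critical t = ±1.761. Fail to reject H₀.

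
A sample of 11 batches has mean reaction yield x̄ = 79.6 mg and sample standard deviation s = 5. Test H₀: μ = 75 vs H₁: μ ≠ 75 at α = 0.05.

t = (x̄ - μ₀)/(s/√n) = (79.6 - 75)/(5/√11) = 3.051. df = 10, critical t = ±2.228. Reject H₀.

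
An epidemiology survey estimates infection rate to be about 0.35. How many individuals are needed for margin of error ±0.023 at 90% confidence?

n = z²p(1-p)/E² = 1.645²×0.35×0.65/0.023² = 1163.7 → n = 1164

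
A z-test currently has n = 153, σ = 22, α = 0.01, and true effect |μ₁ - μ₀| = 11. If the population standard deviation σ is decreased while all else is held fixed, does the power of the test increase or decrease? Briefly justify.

Power increases: a smaller σ shrinks the standard error σ/√n, moving the sampling distribution under H₁ further from the critical value.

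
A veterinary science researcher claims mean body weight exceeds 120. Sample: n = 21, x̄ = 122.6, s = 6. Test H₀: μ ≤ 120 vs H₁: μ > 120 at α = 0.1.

t = (122.6 - 120)/(6/√21) = 1.986, df = 20. Critical t = 1.325. Reject H₀.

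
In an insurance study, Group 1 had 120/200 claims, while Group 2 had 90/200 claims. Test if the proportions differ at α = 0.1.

p̂₁ = 0.6, p̂₂ = 0.45, pooled p̂ = 0.525. z = 3.004. Critical: ±1.645. Reject H₀.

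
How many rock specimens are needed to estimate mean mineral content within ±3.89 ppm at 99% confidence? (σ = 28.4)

n = (z*σ/E)² = (2.576×28.4/3.89)² = 353.7 → n = 354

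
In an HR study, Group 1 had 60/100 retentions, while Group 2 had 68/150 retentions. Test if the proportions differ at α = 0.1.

p̂₁ = 0.6, p̂₂ = 0.453, pooled p̂ = 0.512. z = 2.273. Critical: ±1.645. Reject H₀.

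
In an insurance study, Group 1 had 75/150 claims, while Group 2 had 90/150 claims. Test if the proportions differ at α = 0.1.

p̂₁ = 0.5, p̂₂ = 0.6, pooled p̂ = 0.55. z = -1.741. Critical: ±1.645. Reject H₀.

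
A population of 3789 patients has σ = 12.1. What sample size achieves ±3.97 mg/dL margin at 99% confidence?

Without FPC: n₀ = (2.576×12.1/3.97)² = 61.643. With FPC: n = n₀N/(n₀+N-1) = 60.7 → n = 61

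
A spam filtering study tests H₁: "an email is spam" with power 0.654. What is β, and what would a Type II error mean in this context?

β = 1 - power = 1 - 0.654 = 0.346. A Type II error is failing to reject H₀ when H₀ is false (false negative) — here, failing to conclude that an email is spam when in fact it is true. Consequence: a spam email lands in the inbox.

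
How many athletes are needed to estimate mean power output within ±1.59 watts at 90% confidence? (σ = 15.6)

n = (z*σ/E)² = (1.645×15.6/1.59)² = 260.5 → n = 261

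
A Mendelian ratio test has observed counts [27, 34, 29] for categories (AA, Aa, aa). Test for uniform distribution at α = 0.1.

Expected = 30 each. χ² = Σ(O-E)²/E = 0.867. df = 2, critical value = 4.605. Fail to reject H₀.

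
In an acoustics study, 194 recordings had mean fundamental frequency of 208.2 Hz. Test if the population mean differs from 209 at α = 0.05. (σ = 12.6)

z = (x̄ - μ₀)/(σ/√n) = (208.2 - 209)/(12.6/√194) = -0.884. Critical value: ±1.96. Since |-0.884| ≤ 1.96, Fail to reject H₀.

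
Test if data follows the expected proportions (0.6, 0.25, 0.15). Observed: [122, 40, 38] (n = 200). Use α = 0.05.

Expected: [120.0, 50.0, 30.0]. χ² = 4.167. df = 2, critical = 5.991. Fail to reject H₀.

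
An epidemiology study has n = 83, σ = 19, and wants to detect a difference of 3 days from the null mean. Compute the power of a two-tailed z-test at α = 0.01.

SE = σ/√n = 19/√83 = 2.086. Non-centrality λ = d/SE = 3/2.086 = 1.438. Power ≈ Φ(λ - z_{α/2}) = Φ(1.438 - 2.576) = Φ(-1.138) = 0.128.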